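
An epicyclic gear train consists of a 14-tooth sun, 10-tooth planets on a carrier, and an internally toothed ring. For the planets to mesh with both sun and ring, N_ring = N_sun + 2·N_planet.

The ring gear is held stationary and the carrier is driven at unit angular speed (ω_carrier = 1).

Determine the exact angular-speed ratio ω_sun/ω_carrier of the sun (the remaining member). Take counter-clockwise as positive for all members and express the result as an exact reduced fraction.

24/7

N_ring = 14 + 2·10 = 34
14(ω_s−ω_c) = −34(ω_r−ω_c),  ω_r=0, ω_c=1
ω_s = 1 − (34/14)(0−1) = 24/7
ω_s/ω_c = 24/7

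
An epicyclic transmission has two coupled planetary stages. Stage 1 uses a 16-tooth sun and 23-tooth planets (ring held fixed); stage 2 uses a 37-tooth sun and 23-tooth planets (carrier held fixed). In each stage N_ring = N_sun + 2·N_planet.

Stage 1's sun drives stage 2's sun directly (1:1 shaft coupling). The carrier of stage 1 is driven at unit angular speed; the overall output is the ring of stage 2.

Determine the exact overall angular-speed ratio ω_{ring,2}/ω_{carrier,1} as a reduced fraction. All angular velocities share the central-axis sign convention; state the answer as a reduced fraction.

-1443/664

Stage 1: N_ring = 16 + 2·23 = 62
Stage 1: 16(ω_s−ω_c) = −62(ω_r−ω_c),  ω_r=0, ω_c=1
Stage 1: ω_s = 1 − (62/16)(0−1) = 39/8
  ⇒ ω_s¹/ω_c¹ = 39/8
Stage 2: N_ring = 37 + 2·23 = 83
Stage 2: 37(ω_s−ω_c) = −83(ω_r−ω_c),  ω_c=0, ω_s=1
Stage 2: ω_r = 0 − (37/83)(1−0) = -37/83
  ⇒ ω_r²/ω_s² = -37/83
Coupling ω_s² = ω_s¹ ⇒ overall = 39/8 × -37/83 = -1443/664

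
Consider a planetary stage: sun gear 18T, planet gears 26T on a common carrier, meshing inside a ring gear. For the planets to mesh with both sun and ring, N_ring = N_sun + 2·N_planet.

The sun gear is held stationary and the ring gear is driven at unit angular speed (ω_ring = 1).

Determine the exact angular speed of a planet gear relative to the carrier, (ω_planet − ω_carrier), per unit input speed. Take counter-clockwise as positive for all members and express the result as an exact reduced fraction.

N_ring = 18 + 2·26 = 70
18(ω_s−ω_c) = −70(ω_r−ω_c),  ω_s=0, ω_r=1
18(0−ω_c) = −70(1−ω_c)  ⇒  88ω_c = 70  ⇒  ω_c = 35/44
sun–planet: 18·(0−35/44) = −26·(ω_p−ω_c)  ⇒  ω_p−ω_c = −(18/26)·(-35/44) = 315/572

315/572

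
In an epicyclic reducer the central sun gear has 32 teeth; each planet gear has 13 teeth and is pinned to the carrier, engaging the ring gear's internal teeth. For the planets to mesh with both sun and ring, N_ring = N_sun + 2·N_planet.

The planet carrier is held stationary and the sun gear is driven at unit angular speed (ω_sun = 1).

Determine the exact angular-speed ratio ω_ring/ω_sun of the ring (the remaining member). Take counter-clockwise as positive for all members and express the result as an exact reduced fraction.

N_ring = 32 + 2·13 = 58
32(ω_s−ω_c) = −58(ω_r−ω_c),  ω_c=0, ω_s=1
ω_r = 0 − (32/58)(1−0) = -16/29
ω_r/ω_s = -16/29

-16/29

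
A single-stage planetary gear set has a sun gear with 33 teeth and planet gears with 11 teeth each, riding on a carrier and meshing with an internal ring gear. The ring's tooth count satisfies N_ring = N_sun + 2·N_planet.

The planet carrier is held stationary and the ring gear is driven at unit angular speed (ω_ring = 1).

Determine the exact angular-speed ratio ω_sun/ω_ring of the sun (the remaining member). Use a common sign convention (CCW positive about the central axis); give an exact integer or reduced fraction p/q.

N_ring = 33 + 2·11 = 55
33(ω_s−ω_c) = −55(ω_r−ω_c),  ω_c=0, ω_r=1
ω_s = 0 − (55/33)(1−0) = -5/3
ω_s/ω_r = -5/3

-5/3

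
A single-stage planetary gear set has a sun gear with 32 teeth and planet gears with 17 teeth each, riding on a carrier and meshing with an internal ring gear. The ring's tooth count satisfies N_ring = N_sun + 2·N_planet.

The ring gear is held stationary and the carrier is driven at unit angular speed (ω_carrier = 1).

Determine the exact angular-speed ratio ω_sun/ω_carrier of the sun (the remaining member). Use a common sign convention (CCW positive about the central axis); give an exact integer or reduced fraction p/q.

N_ring = 32 + 2·17 = 66
32(ω_s−ω_c) = −66(ω_r−ω_c),  ω_r=0, ω_c=1
ω_s = 1 − (66/32)(0−1) = 49/16
ω_s/ω_c = 49/16

49/16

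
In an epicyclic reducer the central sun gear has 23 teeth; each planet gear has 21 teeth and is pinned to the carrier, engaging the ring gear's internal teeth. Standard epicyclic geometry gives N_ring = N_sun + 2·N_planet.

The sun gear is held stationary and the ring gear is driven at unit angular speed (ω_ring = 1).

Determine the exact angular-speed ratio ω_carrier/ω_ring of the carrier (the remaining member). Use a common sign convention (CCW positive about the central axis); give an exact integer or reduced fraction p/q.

65/88

N_ring = 23 + 2·21 = 65
23(ω_s−ω_c) = −65(ω_r−ω_c),  ω_s=0, ω_r=1
23(0−ω_c) = −65(1−ω_c)  ⇒  88ω_c = 65  ⇒  ω_c = 65/88
ω_c/ω_r = 65/88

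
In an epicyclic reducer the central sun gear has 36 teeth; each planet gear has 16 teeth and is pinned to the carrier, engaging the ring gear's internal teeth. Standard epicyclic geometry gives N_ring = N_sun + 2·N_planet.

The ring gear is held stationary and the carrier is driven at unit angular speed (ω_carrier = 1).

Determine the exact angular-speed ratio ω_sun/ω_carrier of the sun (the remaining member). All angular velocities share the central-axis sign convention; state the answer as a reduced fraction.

26/9

N_ring = 36 + 2·16 = 68
36(ω_s−ω_c) = −68(ω_r−ω_c),  ω_r=0, ω_c=1
ω_s = 1 − (68/36)(0−1) = 26/9
ω_s/ω_c = 26/9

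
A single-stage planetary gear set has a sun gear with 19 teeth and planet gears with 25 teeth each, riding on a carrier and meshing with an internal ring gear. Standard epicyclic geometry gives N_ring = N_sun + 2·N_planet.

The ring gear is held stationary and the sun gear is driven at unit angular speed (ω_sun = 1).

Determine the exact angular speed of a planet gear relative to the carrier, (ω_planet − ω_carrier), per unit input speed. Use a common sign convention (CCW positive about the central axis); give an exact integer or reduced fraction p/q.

N_ring = 19 + 2·25 = 69
19(ω_s−ω_c) = −69(ω_r−ω_c),  ω_r=0, ω_s=1
19(1−ω_c) = −69(0−ω_c)  ⇒  88ω_c = 19  ⇒  ω_c = 19/88
sun–planet: 19·(1−19/88) = −25·(ω_p−ω_c)  ⇒  ω_p−ω_c = −(19/25)·(69/88) = -1311/2200

-1311/2200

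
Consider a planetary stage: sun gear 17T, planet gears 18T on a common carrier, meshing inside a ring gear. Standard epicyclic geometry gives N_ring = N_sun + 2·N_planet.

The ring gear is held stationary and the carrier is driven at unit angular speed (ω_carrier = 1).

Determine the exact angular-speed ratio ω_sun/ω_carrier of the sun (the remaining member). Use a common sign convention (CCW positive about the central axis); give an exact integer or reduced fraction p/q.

N_ring = 17 + 2·18 = 53
17(ω_s−ω_c) = −53(ω_r−ω_c),  ω_r=0, ω_c=1
ω_s = 1 − (53/17)(0−1) = 70/17
ω_s/ω_c = 70/17

70/17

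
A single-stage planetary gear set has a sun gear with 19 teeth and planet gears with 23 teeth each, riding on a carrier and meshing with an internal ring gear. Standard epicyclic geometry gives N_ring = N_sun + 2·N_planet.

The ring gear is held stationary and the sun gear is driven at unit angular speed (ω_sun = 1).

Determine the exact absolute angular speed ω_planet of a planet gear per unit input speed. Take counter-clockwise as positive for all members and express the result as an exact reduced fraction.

-19/46

N_ring = 19 + 2·23 = 65
19(ω_s−ω_c) = −65(ω_r−ω_c),  ω_r=0, ω_s=1
19(1−ω_c) = −65(0−ω_c)  ⇒  84ω_c = 19  ⇒  ω_c = 19/84
sun–planet: 19·(1−19/84) = −23·(ω_p−ω_c)  ⇒  ω_p−ω_c = −(19/23)·(65/84) = -1235/1932
ω_p = 19/84 − 1235/1932 = -19/46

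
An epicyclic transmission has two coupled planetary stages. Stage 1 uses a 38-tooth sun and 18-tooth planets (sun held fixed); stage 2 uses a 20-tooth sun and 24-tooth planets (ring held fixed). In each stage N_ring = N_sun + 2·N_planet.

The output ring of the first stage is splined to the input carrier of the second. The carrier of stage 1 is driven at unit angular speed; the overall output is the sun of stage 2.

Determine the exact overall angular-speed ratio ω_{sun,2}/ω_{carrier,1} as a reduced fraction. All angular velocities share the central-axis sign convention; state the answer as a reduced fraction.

Stage 1: N_ring = 38 + 2·18 = 74
Stage 1: 38(ω_s−ω_c) = −74(ω_r−ω_c),  ω_s=0, ω_c=1
Stage 1: ω_r = 1 − (38/74)(0−1) = 56/37
  ⇒ ω_r¹/ω_c¹ = 56/37
Stage 2: N_ring = 20 + 2·24 = 68
Stage 2: 20(ω_s−ω_c) = −68(ω_r−ω_c),  ω_r=0, ω_c=1
Stage 2: ω_s = 1 − (68/20)(0−1) = 22/5
  ⇒ ω_s²/ω_c² = 22/5
Coupling ω_c² = ω_r¹ ⇒ overall = 56/37 × 22/5 = 1232/185

1232/185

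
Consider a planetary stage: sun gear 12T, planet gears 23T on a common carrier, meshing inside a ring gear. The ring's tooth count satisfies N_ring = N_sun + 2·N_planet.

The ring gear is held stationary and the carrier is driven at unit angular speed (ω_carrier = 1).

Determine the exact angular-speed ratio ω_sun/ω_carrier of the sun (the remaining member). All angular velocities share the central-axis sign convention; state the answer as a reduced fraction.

35/6

N_ring = 12 + 2·23 = 58
12(ω_s−ω_c) = −58(ω_r−ω_c),  ω_r=0, ω_c=1
ω_s = 1 − (58/12)(0−1) = 35/6
ω_s/ω_c = 35/6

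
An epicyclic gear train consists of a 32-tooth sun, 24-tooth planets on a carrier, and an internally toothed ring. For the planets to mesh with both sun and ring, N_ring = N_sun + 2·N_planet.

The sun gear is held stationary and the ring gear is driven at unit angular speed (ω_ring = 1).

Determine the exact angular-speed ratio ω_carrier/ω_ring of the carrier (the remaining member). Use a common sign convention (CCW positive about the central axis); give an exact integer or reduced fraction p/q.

5/7

N_ring = 32 + 2·24 = 80
32(ω_s−ω_c) = −80(ω_r−ω_c),  ω_s=0, ω_r=1
32(0−ω_c) = −80(1−ω_c)  ⇒  112ω_c = 80  ⇒  ω_c = 5/7
ω_c/ω_r = 5/7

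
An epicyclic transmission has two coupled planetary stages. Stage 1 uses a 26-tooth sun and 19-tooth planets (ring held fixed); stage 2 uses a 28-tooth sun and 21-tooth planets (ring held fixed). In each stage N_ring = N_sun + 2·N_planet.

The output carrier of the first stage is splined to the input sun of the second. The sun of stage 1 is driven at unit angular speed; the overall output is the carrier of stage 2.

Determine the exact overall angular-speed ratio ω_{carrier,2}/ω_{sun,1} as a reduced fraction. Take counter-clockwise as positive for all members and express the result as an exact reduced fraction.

26/315

Stage 1: N_ring = 26 + 2·19 = 64
Stage 1: 26(ω_s−ω_c) = −64(ω_r−ω_c),  ω_r=0, ω_s=1
Stage 1: 26(1−ω_c) = −64(0−ω_c)  ⇒  90ω_c = 26  ⇒  ω_c = 13/45
  ⇒ ω_c¹/ω_s¹ = 13/45
Stage 2: N_ring = 28 + 2·21 = 70
Stage 2: 28(ω_s−ω_c) = −70(ω_r−ω_c),  ω_r=0, ω_s=1
Stage 2: 28(1−ω_c) = −70(0−ω_c)  ⇒  98ω_c = 28  ⇒  ω_c = 2/7
  ⇒ ω_c²/ω_s² = 2/7
Coupling ω_s² = ω_c¹ ⇒ overall = 13/45 × 2/7 = 26/315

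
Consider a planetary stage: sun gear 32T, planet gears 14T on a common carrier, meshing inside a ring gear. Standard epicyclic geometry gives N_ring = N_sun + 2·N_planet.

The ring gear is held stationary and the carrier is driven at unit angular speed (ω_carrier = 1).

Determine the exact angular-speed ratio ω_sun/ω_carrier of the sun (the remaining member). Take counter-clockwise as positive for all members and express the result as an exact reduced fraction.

23/8

N_ring = 32 + 2·14 = 60
32(ω_s−ω_c) = −60(ω_r−ω_c),  ω_r=0, ω_c=1
ω_s = 1 − (60/32)(0−1) = 23/8
ω_s/ω_c = 23/8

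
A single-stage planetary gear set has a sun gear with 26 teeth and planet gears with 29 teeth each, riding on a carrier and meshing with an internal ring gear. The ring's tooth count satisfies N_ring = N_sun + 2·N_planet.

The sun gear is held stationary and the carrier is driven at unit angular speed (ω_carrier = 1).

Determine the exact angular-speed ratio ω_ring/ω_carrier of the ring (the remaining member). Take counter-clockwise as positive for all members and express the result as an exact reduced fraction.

55/42

N_ring = 26 + 2·29 = 84
26(ω_s−ω_c) = −84(ω_r−ω_c),  ω_s=0, ω_c=1
ω_r = 1 − (26/84)(0−1) = 55/42
ω_r/ω_c = 55/42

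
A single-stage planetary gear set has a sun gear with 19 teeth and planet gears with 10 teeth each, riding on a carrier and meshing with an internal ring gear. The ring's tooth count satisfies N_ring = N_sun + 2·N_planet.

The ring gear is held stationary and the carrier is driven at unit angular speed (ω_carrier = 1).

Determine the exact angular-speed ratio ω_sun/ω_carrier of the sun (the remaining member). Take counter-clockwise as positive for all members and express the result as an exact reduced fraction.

58/19

N_ring = 19 + 2·10 = 39
19(ω_s−ω_c) = −39(ω_r−ω_c),  ω_r=0, ω_c=1
ω_s = 1 − (39/19)(0−1) = 58/19
ω_s/ω_c = 58/19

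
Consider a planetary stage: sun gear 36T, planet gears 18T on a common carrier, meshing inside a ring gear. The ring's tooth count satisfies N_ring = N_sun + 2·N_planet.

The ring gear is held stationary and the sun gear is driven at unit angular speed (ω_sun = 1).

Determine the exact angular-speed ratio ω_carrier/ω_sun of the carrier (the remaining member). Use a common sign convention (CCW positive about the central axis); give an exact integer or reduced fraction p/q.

1/3

N_ring = 36 + 2·18 = 72
36(ω_s−ω_c) = −72(ω_r−ω_c),  ω_r=0, ω_s=1
36(1−ω_c) = −72(0−ω_c)  ⇒  108ω_c = 36  ⇒  ω_c = 1/3
ω_c/ω_s = 1/3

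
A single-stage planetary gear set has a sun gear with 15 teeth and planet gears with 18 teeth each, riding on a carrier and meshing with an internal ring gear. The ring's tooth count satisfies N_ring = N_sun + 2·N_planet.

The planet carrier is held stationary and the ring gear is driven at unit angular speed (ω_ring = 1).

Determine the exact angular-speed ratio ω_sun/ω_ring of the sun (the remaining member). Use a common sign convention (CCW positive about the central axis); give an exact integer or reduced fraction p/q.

N_ring = 15 + 2·18 = 51
15(ω_s−ω_c) = −51(ω_r−ω_c),  ω_c=0, ω_r=1
ω_s = 0 − (51/15)(1−0) = -17/5
ω_s/ω_r = -17/5

-17/5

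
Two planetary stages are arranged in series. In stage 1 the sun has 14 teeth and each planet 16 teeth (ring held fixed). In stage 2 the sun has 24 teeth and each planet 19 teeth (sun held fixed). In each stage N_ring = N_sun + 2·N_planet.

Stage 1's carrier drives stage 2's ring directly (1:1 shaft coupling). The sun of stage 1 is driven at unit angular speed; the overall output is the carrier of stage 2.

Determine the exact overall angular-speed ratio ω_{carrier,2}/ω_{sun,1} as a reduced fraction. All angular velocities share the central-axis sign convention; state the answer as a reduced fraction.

Stage 1: N_ring = 14 + 2·16 = 46
Stage 1: 14(ω_s−ω_c) = −46(ω_r−ω_c),  ω_r=0, ω_s=1
Stage 1: 14(1−ω_c) = −46(0−ω_c)  ⇒  60ω_c = 14  ⇒  ω_c = 7/30
  ⇒ ω_c¹/ω_s¹ = 7/30
Stage 2: N_ring = 24 + 2·19 = 62
Stage 2: 24(ω_s−ω_c) = −62(ω_r−ω_c),  ω_s=0, ω_r=1
Stage 2: 24(0−ω_c) = −62(1−ω_c)  ⇒  86ω_c = 62  ⇒  ω_c = 31/43
  ⇒ ω_c²/ω_r² = 31/43
Coupling ω_r² = ω_c¹ ⇒ overall = 7/30 × 31/43 = 217/1290

217/1290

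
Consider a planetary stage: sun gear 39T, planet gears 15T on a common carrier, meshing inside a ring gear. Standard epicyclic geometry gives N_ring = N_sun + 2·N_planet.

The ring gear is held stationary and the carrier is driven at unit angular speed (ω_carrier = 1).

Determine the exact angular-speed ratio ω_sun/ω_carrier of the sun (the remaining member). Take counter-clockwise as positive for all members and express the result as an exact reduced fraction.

N_ring = 39 + 2·15 = 69
39(ω_s−ω_c) = −69(ω_r−ω_c),  ω_r=0, ω_c=1
ω_s = 1 − (69/39)(0−1) = 36/13
ω_s/ω_c = 36/13

36/13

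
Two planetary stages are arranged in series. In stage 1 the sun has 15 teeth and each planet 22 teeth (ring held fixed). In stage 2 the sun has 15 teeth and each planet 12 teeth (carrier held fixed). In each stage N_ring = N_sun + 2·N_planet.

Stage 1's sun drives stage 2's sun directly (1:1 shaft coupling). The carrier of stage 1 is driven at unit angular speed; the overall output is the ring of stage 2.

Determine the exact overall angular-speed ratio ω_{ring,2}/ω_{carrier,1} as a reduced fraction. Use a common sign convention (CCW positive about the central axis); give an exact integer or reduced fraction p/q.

Stage 1: N_ring = 15 + 2·22 = 59
Stage 1: 15(ω_s−ω_c) = −59(ω_r−ω_c),  ω_r=0, ω_c=1
Stage 1: ω_s = 1 − (59/15)(0−1) = 74/15
  ⇒ ω_s¹/ω_c¹ = 74/15
Stage 2: N_ring = 15 + 2·12 = 39
Stage 2: 15(ω_s−ω_c) = −39(ω_r−ω_c),  ω_c=0, ω_s=1
Stage 2: ω_r = 0 − (15/39)(1−0) = -5/13
  ⇒ ω_r²/ω_s² = -5/13
Coupling ω_s² = ω_s¹ ⇒ overall = 74/15 × -5/13 = -74/39

-74/39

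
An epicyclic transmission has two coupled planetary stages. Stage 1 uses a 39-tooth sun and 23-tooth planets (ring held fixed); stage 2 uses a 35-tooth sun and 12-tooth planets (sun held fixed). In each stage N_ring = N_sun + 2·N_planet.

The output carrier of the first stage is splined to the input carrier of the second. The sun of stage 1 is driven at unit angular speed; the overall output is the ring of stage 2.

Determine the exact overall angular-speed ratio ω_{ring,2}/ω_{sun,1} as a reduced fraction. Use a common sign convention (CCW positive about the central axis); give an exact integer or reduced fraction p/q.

Stage 1: N_ring = 39 + 2·23 = 85
Stage 1: 39(ω_s−ω_c) = −85(ω_r−ω_c),  ω_r=0, ω_s=1
Stage 1: 39(1−ω_c) = −85(0−ω_c)  ⇒  124ω_c = 39  ⇒  ω_c = 39/124
  ⇒ ω_c¹/ω_s¹ = 39/124
Stage 2: N_ring = 35 + 2·12 = 59
Stage 2: 35(ω_s−ω_c) = −59(ω_r−ω_c),  ω_s=0, ω_c=1
Stage 2: ω_r = 1 − (35/59)(0−1) = 94/59
  ⇒ ω_r²/ω_c² = 94/59
Coupling ω_c² = ω_c¹ ⇒ overall = 39/124 × 94/59 = 1833/3658

1833/3658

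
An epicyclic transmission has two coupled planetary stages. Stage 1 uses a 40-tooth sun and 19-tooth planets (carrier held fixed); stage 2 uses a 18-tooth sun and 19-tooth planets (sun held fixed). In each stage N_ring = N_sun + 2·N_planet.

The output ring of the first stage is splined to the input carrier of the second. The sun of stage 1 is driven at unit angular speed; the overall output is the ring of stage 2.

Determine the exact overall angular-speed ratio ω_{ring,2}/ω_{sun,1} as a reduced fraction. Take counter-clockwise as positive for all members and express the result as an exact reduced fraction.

Stage 1: N_ring = 40 + 2·19 = 78
Stage 1: 40(ω_s−ω_c) = −78(ω_r−ω_c),  ω_c=0, ω_s=1
Stage 1: ω_r = 0 − (40/78)(1−0) = -20/39
  ⇒ ω_r¹/ω_s¹ = -20/39
Stage 2: N_ring = 18 + 2·19 = 56
Stage 2: 18(ω_s−ω_c) = −56(ω_r−ω_c),  ω_s=0, ω_c=1
Stage 2: ω_r = 1 − (18/56)(0−1) = 37/28
  ⇒ ω_r²/ω_c² = 37/28
Coupling ω_c² = ω_r¹ ⇒ overall = -20/39 × 37/28 = -185/273

-185/273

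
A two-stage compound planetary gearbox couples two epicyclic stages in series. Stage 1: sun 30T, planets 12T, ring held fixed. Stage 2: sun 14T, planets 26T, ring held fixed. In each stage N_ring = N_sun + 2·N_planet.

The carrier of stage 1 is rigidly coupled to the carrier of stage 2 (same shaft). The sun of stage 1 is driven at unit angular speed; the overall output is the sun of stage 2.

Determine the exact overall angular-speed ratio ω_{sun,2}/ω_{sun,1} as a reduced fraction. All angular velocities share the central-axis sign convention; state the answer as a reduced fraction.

Stage 1: N_ring = 30 + 2·12 = 54
Stage 1: 30(ω_s−ω_c) = −54(ω_r−ω_c),  ω_r=0, ω_s=1
Stage 1: 30(1−ω_c) = −54(0−ω_c)  ⇒  84ω_c = 30  ⇒  ω_c = 5/14
  ⇒ ω_c¹/ω_s¹ = 5/14
Stage 2: N_ring = 14 + 2·26 = 66
Stage 2: 14(ω_s−ω_c) = −66(ω_r−ω_c),  ω_r=0, ω_c=1
Stage 2: ω_s = 1 − (66/14)(0−1) = 40/7
  ⇒ ω_s²/ω_c² = 40/7
Coupling ω_c² = ω_c¹ ⇒ overall = 5/14 × 40/7 = 100/49

100/49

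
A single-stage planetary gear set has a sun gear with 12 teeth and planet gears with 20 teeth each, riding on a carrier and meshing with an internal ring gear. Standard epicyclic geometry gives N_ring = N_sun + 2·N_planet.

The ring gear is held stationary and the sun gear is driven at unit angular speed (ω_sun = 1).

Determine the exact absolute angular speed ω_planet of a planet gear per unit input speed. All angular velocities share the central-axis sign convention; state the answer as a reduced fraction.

-3/10

N_ring = 12 + 2·20 = 52
12(ω_s−ω_c) = −52(ω_r−ω_c),  ω_r=0, ω_s=1
12(1−ω_c) = −52(0−ω_c)  ⇒  64ω_c = 12  ⇒  ω_c = 3/16
sun–planet: 12·(1−3/16) = −20·(ω_p−ω_c)  ⇒  ω_p−ω_c = −(12/20)·(13/16) = -39/80
ω_p = 3/16 − 39/80 = -3/10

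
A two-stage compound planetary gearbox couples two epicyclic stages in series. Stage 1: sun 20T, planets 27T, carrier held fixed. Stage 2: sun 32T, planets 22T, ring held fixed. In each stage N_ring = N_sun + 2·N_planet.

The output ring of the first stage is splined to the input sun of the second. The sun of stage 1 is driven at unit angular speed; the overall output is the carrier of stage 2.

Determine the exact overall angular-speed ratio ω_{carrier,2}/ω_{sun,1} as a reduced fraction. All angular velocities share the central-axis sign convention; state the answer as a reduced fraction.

-80/999

Stage 1: N_ring = 20 + 2·27 = 74
Stage 1: 20(ω_s−ω_c) = −74(ω_r−ω_c),  ω_c=0, ω_s=1
Stage 1: ω_r = 0 − (20/74)(1−0) = -10/37
  ⇒ ω_r¹/ω_s¹ = -10/37
Stage 2: N_ring = 32 + 2·22 = 76
Stage 2: 32(ω_s−ω_c) = −76(ω_r−ω_c),  ω_r=0, ω_s=1
Stage 2: 32(1−ω_c) = −76(0−ω_c)  ⇒  108ω_c = 32  ⇒  ω_c = 8/27
  ⇒ ω_c²/ω_s² = 8/27
Coupling ω_s² = ω_r¹ ⇒ overall = -10/37 × 8/27 = -80/999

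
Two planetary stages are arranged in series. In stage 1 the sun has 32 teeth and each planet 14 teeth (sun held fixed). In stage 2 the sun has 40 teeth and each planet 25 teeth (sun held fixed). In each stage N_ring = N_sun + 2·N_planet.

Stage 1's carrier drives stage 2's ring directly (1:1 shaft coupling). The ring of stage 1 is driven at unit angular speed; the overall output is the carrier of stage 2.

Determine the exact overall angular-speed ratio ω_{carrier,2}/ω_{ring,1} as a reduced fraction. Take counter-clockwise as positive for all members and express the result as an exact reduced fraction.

Stage 1: N_ring = 32 + 2·14 = 60
Stage 1: 32(ω_s−ω_c) = −60(ω_r−ω_c),  ω_s=0, ω_r=1
Stage 1: 32(0−ω_c) = −60(1−ω_c)  ⇒  92ω_c = 60  ⇒  ω_c = 15/23
  ⇒ ω_c¹/ω_r¹ = 15/23
Stage 2: N_ring = 40 + 2·25 = 90
Stage 2: 40(ω_s−ω_c) = −90(ω_r−ω_c),  ω_s=0, ω_r=1
Stage 2: 40(0−ω_c) = −90(1−ω_c)  ⇒  130ω_c = 90  ⇒  ω_c = 9/13
  ⇒ ω_c²/ω_r² = 9/13
Coupling ω_r² = ω_c¹ ⇒ overall = 15/23 × 9/13 = 135/299

135/299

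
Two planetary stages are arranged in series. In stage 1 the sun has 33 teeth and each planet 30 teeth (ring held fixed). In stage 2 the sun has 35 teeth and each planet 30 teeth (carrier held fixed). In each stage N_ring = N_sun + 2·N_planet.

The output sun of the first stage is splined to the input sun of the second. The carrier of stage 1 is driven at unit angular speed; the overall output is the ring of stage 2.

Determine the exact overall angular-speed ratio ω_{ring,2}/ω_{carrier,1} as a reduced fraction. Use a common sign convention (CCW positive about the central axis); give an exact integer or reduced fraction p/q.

Stage 1: N_ring = 33 + 2·30 = 93
Stage 1: 33(ω_s−ω_c) = −93(ω_r−ω_c),  ω_r=0, ω_c=1
Stage 1: ω_s = 1 − (93/33)(0−1) = 42/11
  ⇒ ω_s¹/ω_c¹ = 42/11
Stage 2: N_ring = 35 + 2·30 = 95
Stage 2: 35(ω_s−ω_c) = −95(ω_r−ω_c),  ω_c=0, ω_s=1
Stage 2: ω_r = 0 − (35/95)(1−0) = -7/19
  ⇒ ω_r²/ω_s² = -7/19
Coupling ω_s² = ω_s¹ ⇒ overall = 42/11 × -7/19 = -294/209

-294/209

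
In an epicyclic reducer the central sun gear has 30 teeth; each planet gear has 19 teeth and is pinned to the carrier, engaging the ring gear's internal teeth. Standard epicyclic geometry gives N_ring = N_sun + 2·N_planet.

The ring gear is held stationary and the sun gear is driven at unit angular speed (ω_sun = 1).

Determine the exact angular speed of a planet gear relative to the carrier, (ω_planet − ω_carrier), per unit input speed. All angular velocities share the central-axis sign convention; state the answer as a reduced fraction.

N_ring = 30 + 2·19 = 68
30(ω_s−ω_c) = −68(ω_r−ω_c),  ω_r=0, ω_s=1
30(1−ω_c) = −68(0−ω_c)  ⇒  98ω_c = 30  ⇒  ω_c = 15/49
sun–planet: 30·(1−15/49) = −19·(ω_p−ω_c)  ⇒  ω_p−ω_c = −(30/19)·(34/49) = -1020/931

-1020/931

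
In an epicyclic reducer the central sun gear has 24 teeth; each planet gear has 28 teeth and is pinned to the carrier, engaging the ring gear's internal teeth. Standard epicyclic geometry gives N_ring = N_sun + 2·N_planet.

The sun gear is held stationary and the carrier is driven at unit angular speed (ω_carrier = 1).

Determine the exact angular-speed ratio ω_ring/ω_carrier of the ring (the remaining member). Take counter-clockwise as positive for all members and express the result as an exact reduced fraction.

N_ring = 24 + 2·28 = 80
24(ω_s−ω_c) = −80(ω_r−ω_c),  ω_s=0, ω_c=1
ω_r = 1 − (24/80)(0−1) = 13/10
ω_r/ω_c = 13/10

13/10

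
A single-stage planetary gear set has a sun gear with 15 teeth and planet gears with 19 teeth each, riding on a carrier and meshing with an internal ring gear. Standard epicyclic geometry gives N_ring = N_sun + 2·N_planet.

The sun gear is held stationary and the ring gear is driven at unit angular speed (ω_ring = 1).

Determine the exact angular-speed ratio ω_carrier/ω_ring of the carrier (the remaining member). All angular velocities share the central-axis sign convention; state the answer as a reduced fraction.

53/68

N_ring = 15 + 2·19 = 53
15(ω_s−ω_c) = −53(ω_r−ω_c),  ω_s=0, ω_r=1
15(0−ω_c) = −53(1−ω_c)  ⇒  68ω_c = 53  ⇒  ω_c = 53/68
ω_c/ω_r = 53/68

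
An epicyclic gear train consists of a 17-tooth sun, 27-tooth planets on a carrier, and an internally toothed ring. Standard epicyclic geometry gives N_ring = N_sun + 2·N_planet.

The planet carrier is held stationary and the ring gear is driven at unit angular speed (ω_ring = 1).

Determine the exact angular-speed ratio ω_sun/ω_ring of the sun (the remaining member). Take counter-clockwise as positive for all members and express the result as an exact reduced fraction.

N_ring = 17 + 2·27 = 71
17(ω_s−ω_c) = −71(ω_r−ω_c),  ω_c=0, ω_r=1
ω_s = 0 − (71/17)(1−0) = -71/17
ω_s/ω_r = -71/17

-71/17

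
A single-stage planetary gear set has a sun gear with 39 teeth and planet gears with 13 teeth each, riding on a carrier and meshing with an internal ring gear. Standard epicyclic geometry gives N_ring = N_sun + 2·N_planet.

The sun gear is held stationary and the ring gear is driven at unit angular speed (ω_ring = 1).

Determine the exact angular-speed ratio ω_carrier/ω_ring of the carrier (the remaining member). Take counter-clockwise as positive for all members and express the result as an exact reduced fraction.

5/8

N_ring = 39 + 2·13 = 65
39(ω_s−ω_c) = −65(ω_r−ω_c),  ω_s=0, ω_r=1
39(0−ω_c) = −65(1−ω_c)  ⇒  104ω_c = 65  ⇒  ω_c = 5/8
ω_c/ω_r = 5/8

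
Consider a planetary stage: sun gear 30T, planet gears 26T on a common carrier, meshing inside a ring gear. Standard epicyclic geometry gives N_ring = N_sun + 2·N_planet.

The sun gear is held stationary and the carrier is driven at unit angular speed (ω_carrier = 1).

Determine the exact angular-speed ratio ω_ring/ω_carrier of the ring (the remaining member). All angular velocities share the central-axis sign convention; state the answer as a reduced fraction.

N_ring = 30 + 2·26 = 82
30(ω_s−ω_c) = −82(ω_r−ω_c),  ω_s=0, ω_c=1
ω_r = 1 − (30/82)(0−1) = 56/41
ω_r/ω_c = 56/41

56/41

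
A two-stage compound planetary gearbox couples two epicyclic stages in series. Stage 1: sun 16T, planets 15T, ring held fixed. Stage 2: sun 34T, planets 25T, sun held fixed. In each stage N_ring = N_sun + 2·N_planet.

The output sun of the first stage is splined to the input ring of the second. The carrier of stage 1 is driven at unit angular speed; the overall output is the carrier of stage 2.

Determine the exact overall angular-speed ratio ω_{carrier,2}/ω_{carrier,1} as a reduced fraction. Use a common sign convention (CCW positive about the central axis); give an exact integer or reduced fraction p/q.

Stage 1: N_ring = 16 + 2·15 = 46
Stage 1: 16(ω_s−ω_c) = −46(ω_r−ω_c),  ω_r=0, ω_c=1
Stage 1: ω_s = 1 − (46/16)(0−1) = 31/8
  ⇒ ω_s¹/ω_c¹ = 31/8
Stage 2: N_ring = 34 + 2·25 = 84
Stage 2: 34(ω_s−ω_c) = −84(ω_r−ω_c),  ω_s=0, ω_r=1
Stage 2: 34(0−ω_c) = −84(1−ω_c)  ⇒  118ω_c = 84  ⇒  ω_c = 42/59
  ⇒ ω_c²/ω_r² = 42/59
Coupling ω_r² = ω_s¹ ⇒ overall = 31/8 × 42/59 = 651/236

651/236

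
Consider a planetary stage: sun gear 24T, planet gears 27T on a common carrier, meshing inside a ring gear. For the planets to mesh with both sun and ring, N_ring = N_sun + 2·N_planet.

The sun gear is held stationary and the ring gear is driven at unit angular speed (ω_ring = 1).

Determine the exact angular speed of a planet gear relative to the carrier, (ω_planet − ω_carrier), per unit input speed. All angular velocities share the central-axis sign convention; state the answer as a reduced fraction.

104/153

N_ring = 24 + 2·27 = 78
24(ω_s−ω_c) = −78(ω_r−ω_c),  ω_s=0, ω_r=1
24(0−ω_c) = −78(1−ω_c)  ⇒  102ω_c = 78  ⇒  ω_c = 13/17
sun–planet: 24·(0−13/17) = −27·(ω_p−ω_c)  ⇒  ω_p−ω_c = −(24/27)·(-13/17) = 104/153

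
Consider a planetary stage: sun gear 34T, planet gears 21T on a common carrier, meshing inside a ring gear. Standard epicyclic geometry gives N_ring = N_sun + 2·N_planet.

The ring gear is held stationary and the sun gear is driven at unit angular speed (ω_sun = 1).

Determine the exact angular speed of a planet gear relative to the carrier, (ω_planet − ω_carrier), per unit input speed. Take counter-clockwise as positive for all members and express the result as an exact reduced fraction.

N_ring = 34 + 2·21 = 76
34(ω_s−ω_c) = −76(ω_r−ω_c),  ω_r=0, ω_s=1
34(1−ω_c) = −76(0−ω_c)  ⇒  110ω_c = 34  ⇒  ω_c = 17/55
sun–planet: 34·(1−17/55) = −21·(ω_p−ω_c)  ⇒  ω_p−ω_c = −(34/21)·(38/55) = -1292/1155

-1292/1155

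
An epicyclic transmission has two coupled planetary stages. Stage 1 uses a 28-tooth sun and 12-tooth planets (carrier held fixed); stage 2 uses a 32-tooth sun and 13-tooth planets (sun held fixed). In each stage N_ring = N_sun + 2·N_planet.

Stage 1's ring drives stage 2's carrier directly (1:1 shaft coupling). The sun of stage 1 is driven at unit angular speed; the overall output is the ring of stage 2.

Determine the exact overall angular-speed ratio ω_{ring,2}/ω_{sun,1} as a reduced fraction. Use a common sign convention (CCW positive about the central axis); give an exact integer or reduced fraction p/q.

Stage 1: N_ring = 28 + 2·12 = 52
Stage 1: 28(ω_s−ω_c) = −52(ω_r−ω_c),  ω_c=0, ω_s=1
Stage 1: ω_r = 0 − (28/52)(1−0) = -7/13
  ⇒ ω_r¹/ω_s¹ = -7/13
Stage 2: N_ring = 32 + 2·13 = 58
Stage 2: 32(ω_s−ω_c) = −58(ω_r−ω_c),  ω_s=0, ω_c=1
Stage 2: ω_r = 1 − (32/58)(0−1) = 45/29
  ⇒ ω_r²/ω_c² = 45/29
Coupling ω_c² = ω_r¹ ⇒ overall = -7/13 × 45/29 = -315/377

-315/377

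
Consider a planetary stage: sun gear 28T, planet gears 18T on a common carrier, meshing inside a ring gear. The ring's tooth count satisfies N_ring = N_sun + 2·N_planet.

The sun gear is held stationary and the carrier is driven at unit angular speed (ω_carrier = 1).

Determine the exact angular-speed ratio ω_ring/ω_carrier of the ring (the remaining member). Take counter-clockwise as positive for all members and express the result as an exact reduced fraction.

N_ring = 28 + 2·18 = 64
28(ω_s−ω_c) = −64(ω_r−ω_c),  ω_s=0, ω_c=1
ω_r = 1 − (28/64)(0−1) = 23/16
ω_r/ω_c = 23/16

23/16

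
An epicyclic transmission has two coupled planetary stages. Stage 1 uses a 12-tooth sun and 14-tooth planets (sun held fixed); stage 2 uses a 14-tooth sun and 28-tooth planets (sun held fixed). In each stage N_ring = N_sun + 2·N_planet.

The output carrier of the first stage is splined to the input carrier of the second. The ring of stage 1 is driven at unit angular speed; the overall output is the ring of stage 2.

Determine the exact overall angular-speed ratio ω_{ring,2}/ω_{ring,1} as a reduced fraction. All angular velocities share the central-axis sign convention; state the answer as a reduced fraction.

12/13

Stage 1: N_ring = 12 + 2·14 = 40
Stage 1: 12(ω_s−ω_c) = −40(ω_r−ω_c),  ω_s=0, ω_r=1
Stage 1: 12(0−ω_c) = −40(1−ω_c)  ⇒  52ω_c = 40  ⇒  ω_c = 10/13
  ⇒ ω_c¹/ω_r¹ = 10/13
Stage 2: N_ring = 14 + 2·28 = 70
Stage 2: 14(ω_s−ω_c) = −70(ω_r−ω_c),  ω_s=0, ω_c=1
Stage 2: ω_r = 1 − (14/70)(0−1) = 6/5
  ⇒ ω_r²/ω_c² = 6/5
Coupling ω_c² = ω_c¹ ⇒ overall = 10/13 × 6/5 = 12/13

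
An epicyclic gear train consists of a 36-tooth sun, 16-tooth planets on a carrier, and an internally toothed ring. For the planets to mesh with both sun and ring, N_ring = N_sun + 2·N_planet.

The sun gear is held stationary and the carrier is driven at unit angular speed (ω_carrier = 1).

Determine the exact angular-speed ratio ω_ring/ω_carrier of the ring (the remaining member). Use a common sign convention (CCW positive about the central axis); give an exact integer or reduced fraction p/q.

26/17

N_ring = 36 + 2·16 = 68
36(ω_s−ω_c) = −68(ω_r−ω_c),  ω_s=0, ω_c=1
ω_r = 1 − (36/68)(0−1) = 26/17
ω_r/ω_c = 26/17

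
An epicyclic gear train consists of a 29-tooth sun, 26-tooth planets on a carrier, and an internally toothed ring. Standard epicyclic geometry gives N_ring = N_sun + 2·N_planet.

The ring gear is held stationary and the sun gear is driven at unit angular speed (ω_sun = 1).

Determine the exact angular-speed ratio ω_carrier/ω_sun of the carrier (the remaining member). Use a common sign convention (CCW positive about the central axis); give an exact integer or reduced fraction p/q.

29/110

N_ring = 29 + 2·26 = 81
29(ω_s−ω_c) = −81(ω_r−ω_c),  ω_r=0, ω_s=1
29(1−ω_c) = −81(0−ω_c)  ⇒  110ω_c = 29  ⇒  ω_c = 29/110
ω_c/ω_s = 29/110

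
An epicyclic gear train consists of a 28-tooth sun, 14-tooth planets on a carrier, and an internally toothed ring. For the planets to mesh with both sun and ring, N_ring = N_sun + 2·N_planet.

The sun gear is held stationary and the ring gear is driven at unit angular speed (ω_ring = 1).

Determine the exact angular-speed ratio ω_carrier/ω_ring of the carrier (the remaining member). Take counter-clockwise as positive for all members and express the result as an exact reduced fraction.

N_ring = 28 + 2·14 = 56
28(ω_s−ω_c) = −56(ω_r−ω_c),  ω_s=0, ω_r=1
28(0−ω_c) = −56(1−ω_c)  ⇒  84ω_c = 56  ⇒  ω_c = 2/3
ω_c/ω_r = 2/3

2/3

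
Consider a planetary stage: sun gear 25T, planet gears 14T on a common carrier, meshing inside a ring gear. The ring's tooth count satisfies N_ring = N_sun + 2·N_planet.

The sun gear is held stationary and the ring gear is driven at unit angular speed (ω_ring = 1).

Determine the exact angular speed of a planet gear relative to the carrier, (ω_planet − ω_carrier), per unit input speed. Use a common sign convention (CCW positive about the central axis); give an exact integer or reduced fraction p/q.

N_ring = 25 + 2·14 = 53
25(ω_s−ω_c) = −53(ω_r−ω_c),  ω_s=0, ω_r=1
25(0−ω_c) = −53(1−ω_c)  ⇒  78ω_c = 53  ⇒  ω_c = 53/78
sun–planet: 25·(0−53/78) = −14·(ω_p−ω_c)  ⇒  ω_p−ω_c = −(25/14)·(-53/78) = 1325/1092

1325/1092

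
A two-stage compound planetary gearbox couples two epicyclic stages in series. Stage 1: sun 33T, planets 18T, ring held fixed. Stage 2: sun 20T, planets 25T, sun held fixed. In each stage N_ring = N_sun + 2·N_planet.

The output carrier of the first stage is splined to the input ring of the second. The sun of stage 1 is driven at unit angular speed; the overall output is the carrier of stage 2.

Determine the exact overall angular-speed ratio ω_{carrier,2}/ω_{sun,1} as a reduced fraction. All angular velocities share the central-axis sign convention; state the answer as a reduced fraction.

Stage 1: N_ring = 33 + 2·18 = 69
Stage 1: 33(ω_s−ω_c) = −69(ω_r−ω_c),  ω_r=0, ω_s=1
Stage 1: 33(1−ω_c) = −69(0−ω_c)  ⇒  102ω_c = 33  ⇒  ω_c = 11/34
  ⇒ ω_c¹/ω_s¹ = 11/34
Stage 2: N_ring = 20 + 2·25 = 70
Stage 2: 20(ω_s−ω_c) = −70(ω_r−ω_c),  ω_s=0, ω_r=1
Stage 2: 20(0−ω_c) = −70(1−ω_c)  ⇒  90ω_c = 70  ⇒  ω_c = 7/9
  ⇒ ω_c²/ω_r² = 7/9
Coupling ω_r² = ω_c¹ ⇒ overall = 11/34 × 7/9 = 77/306

77/306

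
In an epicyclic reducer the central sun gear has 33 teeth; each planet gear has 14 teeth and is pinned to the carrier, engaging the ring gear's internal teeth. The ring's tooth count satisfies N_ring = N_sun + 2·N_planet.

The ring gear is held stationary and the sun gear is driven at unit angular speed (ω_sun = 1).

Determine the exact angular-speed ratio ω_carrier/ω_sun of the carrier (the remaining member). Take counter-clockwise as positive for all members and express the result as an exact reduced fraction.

N_ring = 33 + 2·14 = 61
33(ω_s−ω_c) = −61(ω_r−ω_c),  ω_r=0, ω_s=1
33(1−ω_c) = −61(0−ω_c)  ⇒  94ω_c = 33  ⇒  ω_c = 33/94
ω_c/ω_s = 33/94

33/94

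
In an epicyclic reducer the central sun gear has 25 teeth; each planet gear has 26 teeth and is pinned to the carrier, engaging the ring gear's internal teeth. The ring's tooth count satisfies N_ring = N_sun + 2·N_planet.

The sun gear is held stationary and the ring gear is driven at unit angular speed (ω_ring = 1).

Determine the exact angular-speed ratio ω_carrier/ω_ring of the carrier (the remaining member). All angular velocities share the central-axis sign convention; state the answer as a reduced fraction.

77/102

N_ring = 25 + 2·26 = 77
25(ω_s−ω_c) = −77(ω_r−ω_c),  ω_s=0, ω_r=1
25(0−ω_c) = −77(1−ω_c)  ⇒  102ω_c = 77  ⇒  ω_c = 77/102
ω_c/ω_r = 77/102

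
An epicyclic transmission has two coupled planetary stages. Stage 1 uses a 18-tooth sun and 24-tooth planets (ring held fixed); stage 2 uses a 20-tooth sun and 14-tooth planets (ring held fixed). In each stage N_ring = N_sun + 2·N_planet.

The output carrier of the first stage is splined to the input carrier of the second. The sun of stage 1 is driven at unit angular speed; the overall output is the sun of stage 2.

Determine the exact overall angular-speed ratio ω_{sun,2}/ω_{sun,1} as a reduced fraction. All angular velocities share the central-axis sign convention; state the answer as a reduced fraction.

51/70

Stage 1: N_ring = 18 + 2·24 = 66
Stage 1: 18(ω_s−ω_c) = −66(ω_r−ω_c),  ω_r=0, ω_s=1
Stage 1: 18(1−ω_c) = −66(0−ω_c)  ⇒  84ω_c = 18  ⇒  ω_c = 3/14
  ⇒ ω_c¹/ω_s¹ = 3/14
Stage 2: N_ring = 20 + 2·14 = 48
Stage 2: 20(ω_s−ω_c) = −48(ω_r−ω_c),  ω_r=0, ω_c=1
Stage 2: ω_s = 1 − (48/20)(0−1) = 17/5
  ⇒ ω_s²/ω_c² = 17/5
Coupling ω_c² = ω_c¹ ⇒ overall = 3/14 × 17/5 = 51/70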